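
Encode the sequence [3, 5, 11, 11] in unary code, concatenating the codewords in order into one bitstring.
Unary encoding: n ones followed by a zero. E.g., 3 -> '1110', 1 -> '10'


Encode each number as n ones followed by a terminating 0:
  3 -> 1110 (4 bits)
  5 -> 111110 (6 bits)
  11 -> 111111111110 (12 bits)
  11 -> 111111111110 (12 bits)
Total length = 4 + 6 + 12 + 12 = 34 bits.

Unary([3, 5, 11, 11]) = 1110111110111111111110111111111110 (34 bits)


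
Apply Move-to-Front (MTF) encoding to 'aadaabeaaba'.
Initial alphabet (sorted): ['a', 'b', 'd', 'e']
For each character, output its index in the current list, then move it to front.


MTF encoding:
'a': index 0 in ['a', 'b', 'd', 'e'] -> ['a', 'b', 'd', 'e']
'a': index 0 in ['a', 'b', 'd', 'e'] -> ['a', 'b', 'd', 'e']
'd': index 2 in ['a', 'b', 'd', 'e'] -> ['d', 'a', 'b', 'e']
'a': index 1 in ['d', 'a', 'b', 'e'] -> ['a', 'd', 'b', 'e']
'a': index 0 in ['a', 'd', 'b', 'e'] -> ['a', 'd', 'b', 'e']
'b': index 2 in ['a', 'd', 'b', 'e'] -> ['b', 'a', 'd', 'e']
'e': index 3 in ['b', 'a', 'd', 'e'] -> ['e', 'b', 'a', 'd']
'a': index 2 in ['e', 'b', 'a', 'd'] -> ['a', 'e', 'b', 'd']
'a': index 0 in ['a', 'e', 'b', 'd'] -> ['a', 'e', 'b', 'd']
'b': index 2 in ['a', 'e', 'b', 'd'] -> ['b', 'a', 'e', 'd']
'a': index 1 in ['b', 'a', 'e', 'd'] -> ['a', 'b', 'e', 'd']


Output: [0, 0, 2, 1, 0, 2, 3, 2, 0, 2, 1]


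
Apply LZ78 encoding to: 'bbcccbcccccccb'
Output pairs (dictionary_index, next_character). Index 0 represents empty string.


LZ78 encoding steps:
Dictionary: {0: ''}
Step 1: w='' (idx 0), next='b' -> output (0, 'b'), add 'b' as idx 1
Step 2: w='b' (idx 1), next='c' -> output (1, 'c'), add 'bc' as idx 2
Step 3: w='' (idx 0), next='c' -> output (0, 'c'), add 'c' as idx 3
Step 4: w='c' (idx 3), next='b' -> output (3, 'b'), add 'cb' as idx 4
Step 5: w='c' (idx 3), next='c' -> output (3, 'c'), add 'cc' as idx 5
Step 6: w='cc' (idx 5), next='c' -> output (5, 'c'), add 'ccc' as idx 6
Step 7: w='cc' (idx 5), next='b' -> output (5, 'b'), add 'ccb' as idx 7


Encoded: [(0, 'b'), (1, 'c'), (0, 'c'), (3, 'b'), (3, 'c'), (5, 'c'), (5, 'b')]


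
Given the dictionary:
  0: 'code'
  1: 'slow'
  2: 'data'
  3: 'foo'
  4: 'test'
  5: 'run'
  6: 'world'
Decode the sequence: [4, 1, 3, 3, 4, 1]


Look up each index in the dictionary:
  4 -> 'test'
  1 -> 'slow'
  3 -> 'foo'
  3 -> 'foo'
  4 -> 'test'
  1 -> 'slow'

Decoded: "test slow foo foo test slow"


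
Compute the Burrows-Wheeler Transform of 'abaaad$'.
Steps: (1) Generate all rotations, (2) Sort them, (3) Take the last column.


Rotations (sorted):
  0: $abaaad -> last char: d
  1: aaad$ab -> last char: b
  2: aad$aba -> last char: a
  3: abaaad$ -> last char: $
  4: ad$abaa -> last char: a
  5: baaad$a -> last char: a
  6: d$abaaa -> last char: a


BWT = dba$aaa


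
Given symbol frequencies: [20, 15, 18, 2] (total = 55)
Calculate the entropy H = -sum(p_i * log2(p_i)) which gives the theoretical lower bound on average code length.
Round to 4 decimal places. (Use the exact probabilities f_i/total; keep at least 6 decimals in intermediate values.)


Per-symbol terms -p_i * log2(p_i) with p_i = f_i/55:
  p = 20/55 = 0.363636: log2(p) = -1.459432, -p*log2(p) = 0.530702
  p = 15/55 = 0.272727: log2(p) = -1.874469, -p*log2(p) = 0.511219
  p = 18/55 = 0.327273: log2(p) = -1.611435, -p*log2(p) = 0.527379
  p = 2/55 = 0.036364: log2(p) = -4.781360, -p*log2(p) = 0.173868
H = 0.530702 + 0.511219 + 0.527379 + 0.173868 = 1.743168

H = 1.7432 bits/symbol


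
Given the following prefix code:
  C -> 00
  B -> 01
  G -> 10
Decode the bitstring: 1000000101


Decoding step by step:
Bits 10 -> G
Bits 00 -> C
Bits 00 -> C
Bits 01 -> B
Bits 01 -> B


Decoded message: GCCBB


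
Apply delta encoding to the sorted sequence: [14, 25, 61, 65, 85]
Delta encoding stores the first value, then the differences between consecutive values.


First value: 14
Deltas:
  25 - 14 = 11
  61 - 25 = 36
  65 - 61 = 4
  85 - 65 = 20


Delta encoded: [14, 11, 36, 4, 20]


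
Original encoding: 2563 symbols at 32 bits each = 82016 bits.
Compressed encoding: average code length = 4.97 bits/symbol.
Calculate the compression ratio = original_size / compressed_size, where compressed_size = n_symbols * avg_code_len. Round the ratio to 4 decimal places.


original_size = n_symbols * orig_bits = 2563 * 32 = 82016 bits
compressed_size = n_symbols * avg_code_len = 2563 * 4.97 = 12738.11 bits
ratio = original_size / compressed_size = 82016 / 12738.11 = 6.4386

Compression ratio = 6.4386


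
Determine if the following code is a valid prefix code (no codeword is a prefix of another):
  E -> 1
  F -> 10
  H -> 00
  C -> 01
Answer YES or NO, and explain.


Checking each pair (does one codeword prefix another?):
  E='1' vs F='10': prefix -- VIOLATION

NO -- this is NOT a valid prefix code. E (1) is a prefix of F (10).


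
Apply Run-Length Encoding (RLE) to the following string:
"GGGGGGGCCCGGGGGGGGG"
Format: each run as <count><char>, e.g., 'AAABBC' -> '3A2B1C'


Scanning runs left to right:
  i=0: run of 'G' x 7 -> '7G'
  i=7: run of 'C' x 3 -> '3C'
  i=10: run of 'G' x 9 -> '9G'

RLE = 7G3C9G


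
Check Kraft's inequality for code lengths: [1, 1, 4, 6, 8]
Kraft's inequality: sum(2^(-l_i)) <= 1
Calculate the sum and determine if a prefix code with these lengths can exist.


Sum = 2^(-1) + 2^(-1) + 2^(-4) + 2^(-6) + 2^(-8)
    = 0.5 + 0.5 + 0.0625 + 0.015625 + 0.00390625
    = 277/256 = 1.08203125
Since 1.08203125 > 1, Kraft's inequality is NOT satisfied.
A prefix code with these lengths CANNOT exist.

Kraft sum = 1.08203125. Not satisfied.


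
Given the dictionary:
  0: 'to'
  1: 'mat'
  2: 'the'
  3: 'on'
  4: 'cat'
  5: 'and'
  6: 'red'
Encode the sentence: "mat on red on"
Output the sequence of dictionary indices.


Look up each word in the dictionary:
  'mat' -> 1
  'on' -> 3
  'red' -> 6
  'on' -> 3

Encoded: [1, 3, 6, 3]


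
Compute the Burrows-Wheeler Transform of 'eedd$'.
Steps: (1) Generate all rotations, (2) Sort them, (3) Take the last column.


Rotations (sorted):
  0: $eedd -> last char: d
  1: d$eed -> last char: d
  2: dd$ee -> last char: e
  3: edd$e -> last char: e
  4: eedd$ -> last char: $


BWT = ddee$


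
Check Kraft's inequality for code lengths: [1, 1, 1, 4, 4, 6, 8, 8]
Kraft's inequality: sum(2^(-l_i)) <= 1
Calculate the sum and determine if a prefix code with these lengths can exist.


Sum = 2^(-1) + 2^(-1) + 2^(-1) + 2^(-4) + 2^(-4) + 2^(-6) + 2^(-8) + 2^(-8)
    = 0.5 + 0.5 + 0.5 + 0.0625 + 0.0625 + 0.015625 + 0.00390625 + 0.00390625
    = 422/256 = 1.6484375
Since 1.6484375 > 1, Kraft's inequality is NOT satisfied.
A prefix code with these lengths CANNOT exist.

Kraft sum = 1.6484375. Not satisfied.


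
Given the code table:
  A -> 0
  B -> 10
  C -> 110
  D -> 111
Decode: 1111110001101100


Decoding:
111 -> D
111 -> D
0 -> A
0 -> A
0 -> A
110 -> C
110 -> C
0 -> A


Result: DDAAACCA


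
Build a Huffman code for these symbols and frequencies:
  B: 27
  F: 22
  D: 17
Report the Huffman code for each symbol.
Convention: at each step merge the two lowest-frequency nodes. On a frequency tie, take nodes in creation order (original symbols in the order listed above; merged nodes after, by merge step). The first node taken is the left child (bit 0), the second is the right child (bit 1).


Huffman tree construction:
Step 1: Merge D(17) + F(22) = 39
Step 2: Merge B(27) + (D+F)(39) = 66
Read each symbol's code off the tree from the root (left child = 0, right child = 1).

Codes:
  B: 0 (length 1)
  F: 11 (length 2)
  D: 10 (length 2)
Average code length: 105/66 = 1.5909 bits/symbol


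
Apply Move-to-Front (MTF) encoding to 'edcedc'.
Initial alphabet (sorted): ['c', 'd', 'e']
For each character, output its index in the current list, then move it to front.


MTF encoding:
'e': index 2 in ['c', 'd', 'e'] -> ['e', 'c', 'd']
'd': index 2 in ['e', 'c', 'd'] -> ['d', 'e', 'c']
'c': index 2 in ['d', 'e', 'c'] -> ['c', 'd', 'e']
'e': index 2 in ['c', 'd', 'e'] -> ['e', 'c', 'd']
'd': index 2 in ['e', 'c', 'd'] -> ['d', 'e', 'c']
'c': index 2 in ['d', 'e', 'c'] -> ['c', 'd', 'e']


Output: [2, 2, 2, 2, 2, 2]


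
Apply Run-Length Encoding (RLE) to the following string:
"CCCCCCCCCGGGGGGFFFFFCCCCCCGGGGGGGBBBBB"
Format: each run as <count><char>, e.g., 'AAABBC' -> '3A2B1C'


Scanning runs left to right:
  i=0: run of 'C' x 9 -> '9C'
  i=9: run of 'G' x 6 -> '6G'
  i=15: run of 'F' x 5 -> '5F'
  i=20: run of 'C' x 6 -> '6C'
  i=26: run of 'G' x 7 -> '7G'
  i=33: run of 'B' x 5 -> '5B'

RLE = 9C6G5F6C7G5B


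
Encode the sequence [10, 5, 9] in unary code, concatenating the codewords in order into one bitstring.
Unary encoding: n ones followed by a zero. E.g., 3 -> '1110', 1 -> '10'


Encode each number as n ones followed by a terminating 0:
  10 -> 11111111110 (11 bits)
  5 -> 111110 (6 bits)
  9 -> 1111111110 (10 bits)
Total length = 11 + 6 + 10 = 27 bits.

Unary([10, 5, 9]) = 111111111101111101111111110 (27 bits)


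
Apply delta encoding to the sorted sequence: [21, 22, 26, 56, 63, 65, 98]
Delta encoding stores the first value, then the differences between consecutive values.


First value: 21
Deltas:
  22 - 21 = 1
  26 - 22 = 4
  56 - 26 = 30
  63 - 56 = 7
  65 - 63 = 2
  98 - 65 = 33


Delta encoded: [21, 1, 4, 30, 7, 2, 33]


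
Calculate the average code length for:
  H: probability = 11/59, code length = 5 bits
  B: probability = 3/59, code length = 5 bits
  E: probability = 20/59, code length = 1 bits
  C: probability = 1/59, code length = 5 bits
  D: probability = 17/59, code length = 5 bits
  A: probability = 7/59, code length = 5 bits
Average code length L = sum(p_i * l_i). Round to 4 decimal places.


Weighted contributions p_i * l_i:
  H: (11/59) * 5 = 55/59
  B: (3/59) * 5 = 15/59
  E: (20/59) * 1 = 20/59
  C: (1/59) * 5 = 5/59
  D: (17/59) * 5 = 85/59
  A: (7/59) * 5 = 35/59
Sum = (55 + 15 + 20 + 5 + 85 + 35)/59 = 215/59

L = 215/59 = 3.6441 bits/symbol


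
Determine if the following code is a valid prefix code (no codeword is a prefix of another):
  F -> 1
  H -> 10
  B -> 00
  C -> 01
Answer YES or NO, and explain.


Checking each pair (does one codeword prefix another?):
  F='1' vs H='10': prefix -- VIOLATION

NO -- this is NOT a valid prefix code. F (1) is a prefix of H (10).


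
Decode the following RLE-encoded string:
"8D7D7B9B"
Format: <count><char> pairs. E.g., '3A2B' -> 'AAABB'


Expanding each <count><char> pair:
  8D -> 'DDDDDDDD'
  7D -> 'DDDDDDD'
  7B -> 'BBBBBBB'
  9B -> 'BBBBBBBBB'

Decoded = DDDDDDDDDDDDDDDBBBBBBBBBBBBBBBB


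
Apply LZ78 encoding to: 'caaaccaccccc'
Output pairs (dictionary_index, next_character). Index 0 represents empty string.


LZ78 encoding steps:
Dictionary: {0: ''}
Step 1: w='' (idx 0), next='c' -> output (0, 'c'), add 'c' as idx 1
Step 2: w='' (idx 0), next='a' -> output (0, 'a'), add 'a' as idx 2
Step 3: w='a' (idx 2), next='a' -> output (2, 'a'), add 'aa' as idx 3
Step 4: w='c' (idx 1), next='c' -> output (1, 'c'), add 'cc' as idx 4
Step 5: w='a' (idx 2), next='c' -> output (2, 'c'), add 'ac' as idx 5
Step 6: w='cc' (idx 4), next='c' -> output (4, 'c'), add 'ccc' as idx 6
Step 7: w='c' (idx 1), end of input -> output (1, '')


Encoded: [(0, 'c'), (0, 'a'), (2, 'a'), (1, 'c'), (2, 'c'), (4, 'c'), (1, '')]


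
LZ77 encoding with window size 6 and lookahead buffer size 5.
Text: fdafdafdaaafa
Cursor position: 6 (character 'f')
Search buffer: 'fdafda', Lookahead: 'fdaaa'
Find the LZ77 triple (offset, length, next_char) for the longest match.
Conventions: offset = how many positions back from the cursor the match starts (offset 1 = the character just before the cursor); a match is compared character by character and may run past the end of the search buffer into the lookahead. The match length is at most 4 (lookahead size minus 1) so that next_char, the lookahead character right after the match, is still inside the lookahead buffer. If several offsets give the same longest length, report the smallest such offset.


Try each offset into the search buffer:
  offset=1 (pos 5, char 'a'): match length 0
  offset=2 (pos 4, char 'd'): match length 0
  offset=3 (pos 3, char 'f'): match length 3
  offset=4 (pos 2, char 'a'): match length 0
  offset=5 (pos 1, char 'd'): match length 0
  offset=6 (pos 0, char 'f'): match length 3
Longest match has length 3, found at offsets 3, 6; take the smallest, offset 3.
next_char = character at position 6 + 3 = 9 -> 'a'

Best match: offset=3, length=3 (matching 'fda' starting at position 3)
LZ77 triple: (3, 3, 'a')


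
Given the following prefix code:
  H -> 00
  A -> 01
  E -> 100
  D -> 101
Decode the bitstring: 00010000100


Decoding step by step:
Bits 00 -> H
Bits 01 -> A
Bits 00 -> H
Bits 00 -> H
Bits 100 -> E


Decoded message: HAHHE


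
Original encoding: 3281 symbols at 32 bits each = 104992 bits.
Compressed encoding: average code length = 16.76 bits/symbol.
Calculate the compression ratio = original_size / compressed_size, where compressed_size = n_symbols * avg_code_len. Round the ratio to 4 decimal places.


original_size = n_symbols * orig_bits = 3281 * 32 = 104992 bits
compressed_size = n_symbols * avg_code_len = 3281 * 16.76 = 54989.56 bits
ratio = original_size / compressed_size = 104992 / 54989.56 = 1.9093

Compression ratio = 1.9093


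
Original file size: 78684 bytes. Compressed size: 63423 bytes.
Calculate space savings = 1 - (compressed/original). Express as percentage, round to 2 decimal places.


ratio = compressed/original = 63423/78684 = 0.806047
savings = 1 - ratio = 1 - 0.806047 = 0.193953
as a percentage: 0.193953 * 100 = 19.4%

Space savings = 1 - 63423/78684 = 19.4%


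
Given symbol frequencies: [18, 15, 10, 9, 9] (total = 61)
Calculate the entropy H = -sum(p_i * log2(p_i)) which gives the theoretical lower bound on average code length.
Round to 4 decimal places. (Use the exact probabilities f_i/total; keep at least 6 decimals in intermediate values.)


Per-symbol terms -p_i * log2(p_i) with p_i = f_i/61:
  p = 18/61 = 0.295082: log2(p) = -1.760812, -p*log2(p) = 0.519584
  p = 15/61 = 0.245902: log2(p) = -2.023847, -p*log2(p) = 0.497667
  p = 10/61 = 0.163934: log2(p) = -2.608809, -p*log2(p) = 0.427674
  p = 9/61 = 0.147541: log2(p) = -2.760812, -p*log2(p) = 0.407333
  p = 9/61 = 0.147541: log2(p) = -2.760812, -p*log2(p) = 0.407333
H = 0.519584 + 0.497667 + 0.427674 + 0.407333 + 0.407333 = 2.259591

H = 2.2596 bits/symbol


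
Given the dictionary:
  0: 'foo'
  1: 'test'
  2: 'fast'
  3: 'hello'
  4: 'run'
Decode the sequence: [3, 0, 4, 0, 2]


Look up each index in the dictionary:
  3 -> 'hello'
  0 -> 'foo'
  4 -> 'run'
  0 -> 'foo'
  2 -> 'fast'

Decoded: "hello foo run foo fast"


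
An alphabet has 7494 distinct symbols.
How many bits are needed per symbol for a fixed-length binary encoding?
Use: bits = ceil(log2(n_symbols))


log2(7494) = 12.8715
Bracket: 2^12 = 4096 < 7494 <= 2^13 = 8192
So ceil(log2(7494)) = 13

bits = ceil(log2(7494)) = ceil(12.8715) = 13 bits


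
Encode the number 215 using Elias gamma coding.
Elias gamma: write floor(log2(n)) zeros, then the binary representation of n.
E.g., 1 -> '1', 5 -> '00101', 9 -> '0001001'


num_bits = floor(log2(215)) + 1 = 8
leading_zeros = num_bits - 1 = 7
binary(215) = 11010111

Elias gamma(215) = '0000000' + '11010111' = 000000011010111 (15 bits)


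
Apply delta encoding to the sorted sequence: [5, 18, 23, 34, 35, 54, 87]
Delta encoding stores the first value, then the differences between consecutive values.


First value: 5
Deltas:
  18 - 5 = 13
  23 - 18 = 5
  34 - 23 = 11
  35 - 34 = 1
  54 - 35 = 19
  87 - 54 = 33


Delta encoded: [5, 13, 5, 11, 1, 19, 33]


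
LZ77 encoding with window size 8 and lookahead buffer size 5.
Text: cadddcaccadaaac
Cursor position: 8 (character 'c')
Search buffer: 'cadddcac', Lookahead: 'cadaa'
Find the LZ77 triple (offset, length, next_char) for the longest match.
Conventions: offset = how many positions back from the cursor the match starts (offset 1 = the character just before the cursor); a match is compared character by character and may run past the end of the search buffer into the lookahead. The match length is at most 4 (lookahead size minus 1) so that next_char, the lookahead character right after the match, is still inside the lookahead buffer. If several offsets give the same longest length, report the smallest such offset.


Try each offset into the search buffer:
  offset=1 (pos 7, char 'c'): match length 1
  offset=2 (pos 6, char 'a'): match length 0
  offset=3 (pos 5, char 'c'): match length 2
  offset=4 (pos 4, char 'd'): match length 0
  offset=5 (pos 3, char 'd'): match length 0
  offset=6 (pos 2, char 'd'): match length 0
  offset=7 (pos 1, char 'a'): match length 0
  offset=8 (pos 0, char 'c'): match length 3
Longest match has length 3 at offset 8.
next_char = character at position 8 + 3 = 11 -> 'a'

Best match: offset=8, length=3 (matching 'cad' starting at position 0)
LZ77 triple: (8, 3, 'a')


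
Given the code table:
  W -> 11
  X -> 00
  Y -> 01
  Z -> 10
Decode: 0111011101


Decoding:
01 -> Y
11 -> W
01 -> Y
11 -> W
01 -> Y


Result: YWYWY


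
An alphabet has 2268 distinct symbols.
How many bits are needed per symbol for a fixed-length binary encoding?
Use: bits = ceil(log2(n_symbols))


log2(2268) = 11.1472
Bracket: 2^11 = 2048 < 2268 <= 2^12 = 4096
So ceil(log2(2268)) = 12

bits = ceil(log2(2268)) = ceil(11.1472) = 12 bits


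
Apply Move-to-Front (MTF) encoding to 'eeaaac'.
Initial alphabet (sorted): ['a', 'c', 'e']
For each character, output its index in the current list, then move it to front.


MTF encoding:
'e': index 2 in ['a', 'c', 'e'] -> ['e', 'a', 'c']
'e': index 0 in ['e', 'a', 'c'] -> ['e', 'a', 'c']
'a': index 1 in ['e', 'a', 'c'] -> ['a', 'e', 'c']
'a': index 0 in ['a', 'e', 'c'] -> ['a', 'e', 'c']
'a': index 0 in ['a', 'e', 'c'] -> ['a', 'e', 'c']
'c': index 2 in ['a', 'e', 'c'] -> ['c', 'a', 'e']


Output: [2, 0, 1, 0, 0, 2]


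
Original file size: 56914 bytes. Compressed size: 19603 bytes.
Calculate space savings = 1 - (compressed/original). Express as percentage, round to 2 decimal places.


ratio = compressed/original = 19603/56914 = 0.344432
savings = 1 - ratio = 1 - 0.344432 = 0.655568
as a percentage: 0.655568 * 100 = 65.56%

Space savings = 1 - 19603/56914 = 65.56%


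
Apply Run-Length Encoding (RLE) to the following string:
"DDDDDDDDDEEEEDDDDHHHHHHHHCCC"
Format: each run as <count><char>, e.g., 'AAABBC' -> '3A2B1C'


Scanning runs left to right:
  i=0: run of 'D' x 9 -> '9D'
  i=9: run of 'E' x 4 -> '4E'
  i=13: run of 'D' x 4 -> '4D'
  i=17: run of 'H' x 8 -> '8H'
  i=25: run of 'C' x 3 -> '3C'

RLE = 9D4E4D8H3C


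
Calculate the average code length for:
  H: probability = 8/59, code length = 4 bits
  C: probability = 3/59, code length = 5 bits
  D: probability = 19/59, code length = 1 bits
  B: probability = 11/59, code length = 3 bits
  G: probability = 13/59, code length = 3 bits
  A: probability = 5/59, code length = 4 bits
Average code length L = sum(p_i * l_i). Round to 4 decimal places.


Weighted contributions p_i * l_i:
  H: (8/59) * 4 = 32/59
  C: (3/59) * 5 = 15/59
  D: (19/59) * 1 = 19/59
  B: (11/59) * 3 = 33/59
  G: (13/59) * 3 = 39/59
  A: (5/59) * 4 = 20/59
Sum = (32 + 15 + 19 + 33 + 39 + 20)/59 = 158/59

L = 158/59 = 2.6780 bits/symbol


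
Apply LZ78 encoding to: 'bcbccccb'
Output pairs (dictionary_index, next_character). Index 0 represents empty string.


LZ78 encoding steps:
Dictionary: {0: ''}
Step 1: w='' (idx 0), next='b' -> output (0, 'b'), add 'b' as idx 1
Step 2: w='' (idx 0), next='c' -> output (0, 'c'), add 'c' as idx 2
Step 3: w='b' (idx 1), next='c' -> output (1, 'c'), add 'bc' as idx 3
Step 4: w='c' (idx 2), next='c' -> output (2, 'c'), add 'cc' as idx 4
Step 5: w='c' (idx 2), next='b' -> output (2, 'b'), add 'cb' as idx 5


Encoded: [(0, 'b'), (0, 'c'), (1, 'c'), (2, 'c'), (2, 'b')]


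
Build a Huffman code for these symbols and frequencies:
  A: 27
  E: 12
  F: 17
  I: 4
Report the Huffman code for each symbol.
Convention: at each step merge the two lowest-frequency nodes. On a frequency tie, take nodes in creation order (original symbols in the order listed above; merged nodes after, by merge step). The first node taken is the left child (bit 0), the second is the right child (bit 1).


Huffman tree construction:
Step 1: Merge I(4) + E(12) = 16
Step 2: Merge (I+E)(16) + F(17) = 33
Step 3: Merge A(27) + ((I+E)+F)(33) = 60
Read each symbol's code off the tree from the root (left child = 0, right child = 1).

Codes:
  A: 0 (length 1)
  E: 101 (length 3)
  F: 11 (length 2)
  I: 100 (length 3)
Average code length: 109/60 = 1.8167 bits/symbol


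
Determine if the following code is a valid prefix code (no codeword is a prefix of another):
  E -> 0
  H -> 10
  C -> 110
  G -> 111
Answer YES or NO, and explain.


Checking each pair (does one codeword prefix another?):
  E='0' vs H='10': no prefix
  E='0' vs C='110': no prefix
  E='0' vs G='111': no prefix
  H='10' vs E='0': no prefix
  H='10' vs C='110': no prefix
  H='10' vs G='111': no prefix
  C='110' vs E='0': no prefix
  C='110' vs H='10': no prefix
  C='110' vs G='111': no prefix
  G='111' vs E='0': no prefix
  G='111' vs H='10': no prefix
  G='111' vs C='110': no prefix
No violation found over all pairs.

YES -- this is a valid prefix code. No codeword is a prefix of any other codeword.


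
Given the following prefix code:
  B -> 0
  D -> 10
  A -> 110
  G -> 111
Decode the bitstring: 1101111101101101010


Decoding step by step:
Bits 110 -> A
Bits 111 -> G
Bits 110 -> A
Bits 110 -> A
Bits 110 -> A
Bits 10 -> D
Bits 10 -> D


Decoded message: AGAAADD


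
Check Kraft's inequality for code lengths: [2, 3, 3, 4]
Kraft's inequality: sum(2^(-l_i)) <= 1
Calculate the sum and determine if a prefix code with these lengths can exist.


Sum = 2^(-2) + 2^(-3) + 2^(-3) + 2^(-4)
    = 0.25 + 0.125 + 0.125 + 0.0625
    = 9/16 = 0.5625
Since 0.5625 <= 1, Kraft's inequality IS satisfied.
A prefix code with these lengths CAN exist.

Kraft sum = 0.5625. Satisfied.


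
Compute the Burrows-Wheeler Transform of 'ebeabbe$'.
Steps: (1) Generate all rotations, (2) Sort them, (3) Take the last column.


Rotations (sorted):
  0: $ebeabbe -> last char: e
  1: abbe$ebe -> last char: e
  2: bbe$ebea -> last char: a
  3: be$ebeab -> last char: b
  4: beabbe$e -> last char: e
  5: e$ebeabb -> last char: b
  6: eabbe$eb -> last char: b
  7: ebeabbe$ -> last char: $


BWT = eeabebb$


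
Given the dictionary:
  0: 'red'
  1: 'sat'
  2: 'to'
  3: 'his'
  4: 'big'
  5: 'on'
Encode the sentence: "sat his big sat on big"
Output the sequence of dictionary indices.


Look up each word in the dictionary:
  'sat' -> 1
  'his' -> 3
  'big' -> 4
  'sat' -> 1
  'on' -> 5
  'big' -> 4

Encoded: [1, 3, 4, 1, 5, 4]


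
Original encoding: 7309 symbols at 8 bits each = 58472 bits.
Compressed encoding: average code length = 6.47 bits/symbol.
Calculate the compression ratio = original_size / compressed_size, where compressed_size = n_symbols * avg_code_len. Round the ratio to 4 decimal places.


original_size = n_symbols * orig_bits = 7309 * 8 = 58472 bits
compressed_size = n_symbols * avg_code_len = 7309 * 6.47 = 47289.23 bits
ratio = original_size / compressed_size = 58472 / 47289.23 = 1.2365

Compression ratio = 1.2365


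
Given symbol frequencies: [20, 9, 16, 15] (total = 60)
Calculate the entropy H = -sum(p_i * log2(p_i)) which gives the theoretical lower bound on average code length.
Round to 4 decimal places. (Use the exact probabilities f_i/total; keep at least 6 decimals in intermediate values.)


Per-symbol terms -p_i * log2(p_i) with p_i = f_i/60:
  p = 20/60 = 0.333333: log2(p) = -1.584963, -p*log2(p) = 0.528321
  p = 9/60 = 0.150000: log2(p) = -2.736966, -p*log2(p) = 0.410545
  p = 16/60 = 0.266667: log2(p) = -1.906891, -p*log2(p) = 0.508504
  p = 15/60 = 0.250000: log2(p) = -2.000000, -p*log2(p) = 0.500000
H = 0.528321 + 0.410545 + 0.508504 + 0.500000 = 1.947370

H = 1.9474 bits/symbol


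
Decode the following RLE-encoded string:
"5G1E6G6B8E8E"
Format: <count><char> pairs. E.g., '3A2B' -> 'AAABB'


Expanding each <count><char> pair:
  5G -> 'GGGGG'
  1E -> 'E'
  6G -> 'GGGGGG'
  6B -> 'BBBBBB'
  8E -> 'EEEEEEEE'
  8E -> 'EEEEEEEE'

Decoded = GGGGGEGGGGGGBBBBBBEEEEEEEEEEEEEEEE


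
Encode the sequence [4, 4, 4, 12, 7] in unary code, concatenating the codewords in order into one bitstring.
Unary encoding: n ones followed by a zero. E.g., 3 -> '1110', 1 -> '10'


Encode each number as n ones followed by a terminating 0:
  4 -> 11110 (5 bits)
  4 -> 11110 (5 bits)
  4 -> 11110 (5 bits)
  12 -> 1111111111110 (13 bits)
  7 -> 11111110 (8 bits)
Total length = 5 + 5 + 5 + 13 + 8 = 36 bits.

Unary([4, 4, 4, 12, 7]) = 111101111011110111111111111011111110 (36 bits)


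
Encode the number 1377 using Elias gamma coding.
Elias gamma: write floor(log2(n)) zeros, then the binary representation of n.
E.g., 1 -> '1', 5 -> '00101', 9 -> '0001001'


num_bits = floor(log2(1377)) + 1 = 11
leading_zeros = num_bits - 1 = 10
binary(1377) = 10101100001

Elias gamma(1377) = '0000000000' + '10101100001' = 000000000010101100001 (21 bits)


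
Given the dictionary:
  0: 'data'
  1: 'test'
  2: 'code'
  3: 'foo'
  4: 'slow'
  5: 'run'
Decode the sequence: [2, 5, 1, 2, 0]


Look up each index in the dictionary:
  2 -> 'code'
  5 -> 'run'
  1 -> 'test'
  2 -> 'code'
  0 -> 'data'

Decoded: "code run test code data"


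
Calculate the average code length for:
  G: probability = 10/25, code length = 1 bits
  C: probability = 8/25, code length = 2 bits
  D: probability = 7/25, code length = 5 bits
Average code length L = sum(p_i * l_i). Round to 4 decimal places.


Weighted contributions p_i * l_i:
  G: (10/25) * 1 = 10/25
  C: (8/25) * 2 = 16/25
  D: (7/25) * 5 = 35/25
Sum = (10 + 16 + 35)/25 = 61/25

L = 61/25 = 2.4400 bits/symbol


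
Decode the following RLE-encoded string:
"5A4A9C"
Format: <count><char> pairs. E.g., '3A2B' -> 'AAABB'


Expanding each <count><char> pair:
  5A -> 'AAAAA'
  4A -> 'AAAA'
  9C -> 'CCCCCCCCC'

Decoded = AAAAAAAAACCCCCCCCC


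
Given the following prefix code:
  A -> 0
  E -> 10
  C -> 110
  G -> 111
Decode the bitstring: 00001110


Decoding step by step:
Bits 0 -> A
Bits 0 -> A
Bits 0 -> A
Bits 0 -> A
Bits 111 -> G
Bits 0 -> A


Decoded message: AAAAGA


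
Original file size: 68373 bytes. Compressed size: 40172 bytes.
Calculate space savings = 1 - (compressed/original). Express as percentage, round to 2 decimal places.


ratio = compressed/original = 40172/68373 = 0.587542
savings = 1 - ratio = 1 - 0.587542 = 0.412458
as a percentage: 0.412458 * 100 = 41.25%

Space savings = 1 - 40172/68373 = 41.25%


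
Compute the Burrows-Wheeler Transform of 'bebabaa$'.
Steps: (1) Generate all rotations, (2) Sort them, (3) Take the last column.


Rotations (sorted):
  0: $bebabaa -> last char: a
  1: a$bebaba -> last char: a
  2: aa$bebab -> last char: b
  3: abaa$beb -> last char: b
  4: baa$beba -> last char: a
  5: babaa$be -> last char: e
  6: bebabaa$ -> last char: $
  7: ebabaa$b -> last char: b


BWT = aabbae$b


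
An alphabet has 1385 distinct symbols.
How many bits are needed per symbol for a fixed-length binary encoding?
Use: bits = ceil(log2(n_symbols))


log2(1385) = 10.4357
Bracket: 2^10 = 1024 < 1385 <= 2^11 = 2048
So ceil(log2(1385)) = 11

bits = ceil(log2(1385)) = ceil(10.4357) = 11 bits


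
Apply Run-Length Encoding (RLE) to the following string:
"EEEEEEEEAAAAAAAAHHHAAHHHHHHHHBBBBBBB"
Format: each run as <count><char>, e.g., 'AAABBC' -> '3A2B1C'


Scanning runs left to right:
  i=0: run of 'E' x 8 -> '8E'
  i=8: run of 'A' x 8 -> '8A'
  i=16: run of 'H' x 3 -> '3H'
  i=19: run of 'A' x 2 -> '2A'
  i=21: run of 'H' x 8 -> '8H'
  i=29: run of 'B' x 7 -> '7B'

RLE = 8E8A3H2A8H7B


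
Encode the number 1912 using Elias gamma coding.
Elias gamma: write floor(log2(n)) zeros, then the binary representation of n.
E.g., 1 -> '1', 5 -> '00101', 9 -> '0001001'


num_bits = floor(log2(1912)) + 1 = 11
leading_zeros = num_bits - 1 = 10
binary(1912) = 11101111000

Elias gamma(1912) = '0000000000' + '11101111000' = 000000000011101111000 (21 bits)


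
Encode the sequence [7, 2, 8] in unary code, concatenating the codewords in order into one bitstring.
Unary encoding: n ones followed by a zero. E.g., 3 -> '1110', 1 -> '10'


Encode each number as n ones followed by a terminating 0:
  7 -> 11111110 (8 bits)
  2 -> 110 (3 bits)
  8 -> 111111110 (9 bits)
Total length = 8 + 3 + 9 = 20 bits.

Unary([7, 2, 8]) = 11111110110111111110 (20 bits)


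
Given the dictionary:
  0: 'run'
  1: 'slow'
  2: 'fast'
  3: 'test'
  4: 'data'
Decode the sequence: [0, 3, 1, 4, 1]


Look up each index in the dictionary:
  0 -> 'run'
  3 -> 'test'
  1 -> 'slow'
  4 -> 'data'
  1 -> 'slow'

Decoded: "run test slow data slow"


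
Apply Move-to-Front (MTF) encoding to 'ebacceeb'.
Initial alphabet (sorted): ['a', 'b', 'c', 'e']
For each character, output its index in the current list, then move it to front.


MTF encoding:
'e': index 3 in ['a', 'b', 'c', 'e'] -> ['e', 'a', 'b', 'c']
'b': index 2 in ['e', 'a', 'b', 'c'] -> ['b', 'e', 'a', 'c']
'a': index 2 in ['b', 'e', 'a', 'c'] -> ['a', 'b', 'e', 'c']
'c': index 3 in ['a', 'b', 'e', 'c'] -> ['c', 'a', 'b', 'e']
'c': index 0 in ['c', 'a', 'b', 'e'] -> ['c', 'a', 'b', 'e']
'e': index 3 in ['c', 'a', 'b', 'e'] -> ['e', 'c', 'a', 'b']
'e': index 0 in ['e', 'c', 'a', 'b'] -> ['e', 'c', 'a', 'b']
'b': index 3 in ['e', 'c', 'a', 'b'] -> ['b', 'e', 'c', 'a']


Output: [3, 2, 2, 3, 0, 3, 0, 3]


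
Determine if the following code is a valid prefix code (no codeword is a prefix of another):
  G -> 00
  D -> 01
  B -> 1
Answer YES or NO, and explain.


Checking each pair (does one codeword prefix another?):
  G='00' vs D='01': no prefix
  G='00' vs B='1': no prefix
  D='01' vs G='00': no prefix
  D='01' vs B='1': no prefix
  B='1' vs G='00': no prefix
  B='1' vs D='01': no prefix
No violation found over all pairs.

YES -- this is a valid prefix code. No codeword is a prefix of any other codeword.


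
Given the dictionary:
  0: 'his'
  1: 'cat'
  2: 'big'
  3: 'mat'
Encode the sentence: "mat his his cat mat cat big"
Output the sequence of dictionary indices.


Look up each word in the dictionary:
  'mat' -> 3
  'his' -> 0
  'his' -> 0
  'cat' -> 1
  'mat' -> 3
  'cat' -> 1
  'big' -> 2

Encoded: [3, 0, 0, 1, 3, 1, 2]


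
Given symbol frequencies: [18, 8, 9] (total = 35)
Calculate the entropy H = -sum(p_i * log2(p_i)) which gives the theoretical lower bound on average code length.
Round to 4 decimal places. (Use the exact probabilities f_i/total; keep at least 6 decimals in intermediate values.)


Per-symbol terms -p_i * log2(p_i) with p_i = f_i/35:
  p = 18/35 = 0.514286: log2(p) = -0.959358, -p*log2(p) = 0.493384
  p = 8/35 = 0.228571: log2(p) = -2.129283, -p*log2(p) = 0.486693
  p = 9/35 = 0.257143: log2(p) = -1.959358, -p*log2(p) = 0.503835
H = 0.493384 + 0.486693 + 0.503835 = 1.483912

H = 1.4839 bits/symbol


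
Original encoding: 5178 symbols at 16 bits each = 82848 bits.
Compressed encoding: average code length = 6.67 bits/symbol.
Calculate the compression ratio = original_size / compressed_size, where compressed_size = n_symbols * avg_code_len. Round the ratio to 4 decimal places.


original_size = n_symbols * orig_bits = 5178 * 16 = 82848 bits
compressed_size = n_symbols * avg_code_len = 5178 * 6.67 = 34537.26 bits
ratio = original_size / compressed_size = 82848 / 34537.26 = 2.3988

Compression ratio = 2.3988


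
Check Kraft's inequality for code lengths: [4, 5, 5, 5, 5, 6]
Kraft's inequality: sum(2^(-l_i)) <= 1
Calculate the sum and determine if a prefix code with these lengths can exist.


Sum = 2^(-4) + 2^(-5) + 2^(-5) + 2^(-5) + 2^(-5) + 2^(-6)
    = 0.0625 + 0.03125 + 0.03125 + 0.03125 + 0.03125 + 0.015625
    = 13/64 = 0.203125
Since 0.203125 <= 1, Kraft's inequality IS satisfied.
A prefix code with these lengths CAN exist.

Kraft sum = 0.203125. Satisfied.


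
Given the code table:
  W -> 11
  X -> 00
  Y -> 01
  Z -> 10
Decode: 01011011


Decoding:
01 -> Y
01 -> Y
10 -> Z
11 -> W


Result: YYZW


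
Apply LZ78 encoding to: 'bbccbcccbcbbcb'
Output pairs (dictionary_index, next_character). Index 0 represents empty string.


LZ78 encoding steps:
Dictionary: {0: ''}
Step 1: w='' (idx 0), next='b' -> output (0, 'b'), add 'b' as idx 1
Step 2: w='b' (idx 1), next='c' -> output (1, 'c'), add 'bc' as idx 2
Step 3: w='' (idx 0), next='c' -> output (0, 'c'), add 'c' as idx 3
Step 4: w='bc' (idx 2), next='c' -> output (2, 'c'), add 'bcc' as idx 4
Step 5: w='c' (idx 3), next='b' -> output (3, 'b'), add 'cb' as idx 5
Step 6: w='cb' (idx 5), next='b' -> output (5, 'b'), add 'cbb' as idx 6
Step 7: w='cb' (idx 5), end of input -> output (5, '')


Encoded: [(0, 'b'), (1, 'c'), (0, 'c'), (2, 'c'), (3, 'b'), (5, 'b'), (5, '')]


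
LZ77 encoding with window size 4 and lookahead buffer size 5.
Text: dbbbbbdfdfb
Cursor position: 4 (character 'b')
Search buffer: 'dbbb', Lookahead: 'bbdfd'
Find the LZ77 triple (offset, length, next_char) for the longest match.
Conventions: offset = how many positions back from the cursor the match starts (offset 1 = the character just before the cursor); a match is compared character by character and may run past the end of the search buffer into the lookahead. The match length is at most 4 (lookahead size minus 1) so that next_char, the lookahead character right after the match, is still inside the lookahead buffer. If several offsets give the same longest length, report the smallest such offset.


Try each offset into the search buffer:
  offset=1 (pos 3, char 'b'): match length 2
  offset=2 (pos 2, char 'b'): match length 2
  offset=3 (pos 1, char 'b'): match length 2
  offset=4 (pos 0, char 'd'): match length 0
Longest match has length 2, found at offsets 1, 2, 3; take the smallest, offset 1.
next_char = character at position 4 + 2 = 6 -> 'd'

Best match: offset=1, length=2 (matching 'bb' starting at position 3)
LZ77 triple: (1, 2, 'd')


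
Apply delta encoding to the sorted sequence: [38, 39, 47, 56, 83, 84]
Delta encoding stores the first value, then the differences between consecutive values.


First value: 38
Deltas:
  39 - 38 = 1
  47 - 39 = 8
  56 - 47 = 9
  83 - 56 = 27
  84 - 83 = 1


Delta encoded: [38, 1, 8, 9, 27, 1]


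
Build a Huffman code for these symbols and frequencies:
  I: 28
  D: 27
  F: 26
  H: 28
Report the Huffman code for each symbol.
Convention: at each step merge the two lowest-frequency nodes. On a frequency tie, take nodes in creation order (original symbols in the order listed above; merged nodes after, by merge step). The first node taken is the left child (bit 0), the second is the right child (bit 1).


Huffman tree construction:
Step 1: Merge F(26) + D(27) = 53
Step 2: Merge I(28) + H(28) = 56
Step 3: Merge (F+D)(53) + (I+H)(56) = 109
Read each symbol's code off the tree from the root (left child = 0, right child = 1).

Codes:
  I: 10 (length 2)
  D: 01 (length 2)
  F: 00 (length 2)
  H: 11 (length 2)
Average code length: 218/109 = 2.0000 bits/symbol


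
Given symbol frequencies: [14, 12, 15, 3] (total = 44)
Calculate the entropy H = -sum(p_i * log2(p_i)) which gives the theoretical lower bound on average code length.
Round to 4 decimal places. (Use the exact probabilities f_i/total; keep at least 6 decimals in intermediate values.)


Per-symbol terms -p_i * log2(p_i) with p_i = f_i/44:
  p = 14/44 = 0.318182: log2(p) = -1.652077, -p*log2(p) = 0.525661
  p = 12/44 = 0.272727: log2(p) = -1.874469, -p*log2(p) = 0.511219
  p = 15/44 = 0.340909: log2(p) = -1.552541, -p*log2(p) = 0.529275
  p = 3/44 = 0.068182: log2(p) = -3.874469, -p*log2(p) = 0.264168
H = 0.525661 + 0.511219 + 0.529275 + 0.264168 = 1.830323

H = 1.8303 bits/symbol


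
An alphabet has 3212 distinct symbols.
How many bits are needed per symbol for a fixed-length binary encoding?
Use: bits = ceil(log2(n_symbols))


log2(3212) = 11.6493
Bracket: 2^11 = 2048 < 3212 <= 2^12 = 4096
So ceil(log2(3212)) = 12

bits = ceil(log2(3212)) = ceil(11.6493) = 12 bits


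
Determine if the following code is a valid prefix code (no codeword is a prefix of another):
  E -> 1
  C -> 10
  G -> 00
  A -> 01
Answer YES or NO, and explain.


Checking each pair (does one codeword prefix another?):
  E='1' vs C='10': prefix -- VIOLATION

NO -- this is NOT a valid prefix code. E (1) is a prefix of C (10).


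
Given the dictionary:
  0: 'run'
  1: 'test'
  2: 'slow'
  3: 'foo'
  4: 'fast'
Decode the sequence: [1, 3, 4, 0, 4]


Look up each index in the dictionary:
  1 -> 'test'
  3 -> 'foo'
  4 -> 'fast'
  0 -> 'run'
  4 -> 'fast'

Decoded: "test foo fast run fast"


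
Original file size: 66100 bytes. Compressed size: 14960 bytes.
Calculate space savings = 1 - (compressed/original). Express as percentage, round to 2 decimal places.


ratio = compressed/original = 14960/66100 = 0.226324
savings = 1 - ratio = 1 - 0.226324 = 0.773676
as a percentage: 0.773676 * 100 = 77.37%

Space savings = 1 - 14960/66100 = 77.37%


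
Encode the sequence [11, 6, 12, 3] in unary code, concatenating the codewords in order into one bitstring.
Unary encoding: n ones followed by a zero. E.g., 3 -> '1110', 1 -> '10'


Encode each number as n ones followed by a terminating 0:
  11 -> 111111111110 (12 bits)
  6 -> 1111110 (7 bits)
  12 -> 1111111111110 (13 bits)
  3 -> 1110 (4 bits)
Total length = 12 + 7 + 13 + 4 = 36 bits.

Unary([11, 6, 12, 3]) = 111111111110111111011111111111101110 (36 bits)


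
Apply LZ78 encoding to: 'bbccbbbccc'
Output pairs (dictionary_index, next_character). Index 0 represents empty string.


LZ78 encoding steps:
Dictionary: {0: ''}
Step 1: w='' (idx 0), next='b' -> output (0, 'b'), add 'b' as idx 1
Step 2: w='b' (idx 1), next='c' -> output (1, 'c'), add 'bc' as idx 2
Step 3: w='' (idx 0), next='c' -> output (0, 'c'), add 'c' as idx 3
Step 4: w='b' (idx 1), next='b' -> output (1, 'b'), add 'bb' as idx 4
Step 5: w='bc' (idx 2), next='c' -> output (2, 'c'), add 'bcc' as idx 5
Step 6: w='c' (idx 3), end of input -> output (3, '')


Encoded: [(0, 'b'), (1, 'c'), (0, 'c'), (1, 'b'), (2, 'c'), (3, '')]


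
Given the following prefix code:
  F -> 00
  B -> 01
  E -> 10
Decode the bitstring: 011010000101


Decoding step by step:
Bits 01 -> B
Bits 10 -> E
Bits 10 -> E
Bits 00 -> F
Bits 01 -> B
Bits 01 -> B


Decoded message: BEEFBB


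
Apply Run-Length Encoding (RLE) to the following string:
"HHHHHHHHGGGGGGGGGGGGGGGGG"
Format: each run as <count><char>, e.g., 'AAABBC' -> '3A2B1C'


Scanning runs left to right:
  i=0: run of 'H' x 8 -> '8H'
  i=8: run of 'G' x 17 -> '17G'

RLE = 8H17G


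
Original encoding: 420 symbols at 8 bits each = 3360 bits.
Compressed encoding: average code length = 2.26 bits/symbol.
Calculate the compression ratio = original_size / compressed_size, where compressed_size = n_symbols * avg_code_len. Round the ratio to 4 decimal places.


original_size = n_symbols * orig_bits = 420 * 8 = 3360 bits
compressed_size = n_symbols * avg_code_len = 420 * 2.26 = 949.2 bits
ratio = original_size / compressed_size = 3360 / 949.2 = 3.5398

Compression ratio = 3.5398


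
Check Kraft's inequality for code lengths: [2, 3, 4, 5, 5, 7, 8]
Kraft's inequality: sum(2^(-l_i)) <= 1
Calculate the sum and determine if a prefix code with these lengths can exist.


Sum = 2^(-2) + 2^(-3) + 2^(-4) + 2^(-5) + 2^(-5) + 2^(-7) + 2^(-8)
    = 0.25 + 0.125 + 0.0625 + 0.03125 + 0.03125 + 0.0078125 + 0.00390625
    = 131/256 = 0.51171875
Since 0.51171875 <= 1, Kraft's inequality IS satisfied.
A prefix code with these lengths CAN exist.

Kraft sum = 0.51171875. Satisfied.


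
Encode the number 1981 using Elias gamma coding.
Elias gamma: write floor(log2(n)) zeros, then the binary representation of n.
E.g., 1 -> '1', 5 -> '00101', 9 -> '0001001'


num_bits = floor(log2(1981)) + 1 = 11
leading_zeros = num_bits - 1 = 10
binary(1981) = 11110111101

Elias gamma(1981) = '0000000000' + '11110111101' = 000000000011110111101 (21 bits)
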